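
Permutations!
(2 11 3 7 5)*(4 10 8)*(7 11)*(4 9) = (2 7 5)(3 11)(4 10 8 9) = [0, 1, 7, 11, 10, 2, 6, 5, 9, 4, 8, 3]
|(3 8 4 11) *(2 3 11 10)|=|(11)(2 3 8 4 10)|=5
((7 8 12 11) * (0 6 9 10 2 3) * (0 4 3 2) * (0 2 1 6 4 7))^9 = (0 3 8 11 4 7 12)(1 2 10 9 6)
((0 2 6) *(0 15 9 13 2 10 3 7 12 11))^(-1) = (0 11 12 7 3 10)(2 13 9 15 6)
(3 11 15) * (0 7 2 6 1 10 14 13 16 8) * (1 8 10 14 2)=(0 7 1 14 13 16 10 2 6 8)(3 11 15)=[7, 14, 6, 11, 4, 5, 8, 1, 0, 9, 2, 15, 12, 16, 13, 3, 10]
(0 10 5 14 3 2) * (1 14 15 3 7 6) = (0 10 5 15 3 2)(1 14 7 6) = [10, 14, 0, 2, 4, 15, 1, 6, 8, 9, 5, 11, 12, 13, 7, 3]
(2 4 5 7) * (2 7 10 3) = (2 4 5 10 3) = [0, 1, 4, 2, 5, 10, 6, 7, 8, 9, 3]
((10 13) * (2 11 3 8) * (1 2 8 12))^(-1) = (1 12 3 11 2)(10 13)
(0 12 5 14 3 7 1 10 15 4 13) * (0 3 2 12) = (1 10 15 4 13 3 7)(2 12 5 14) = [0, 10, 12, 7, 13, 14, 6, 1, 8, 9, 15, 11, 5, 3, 2, 4]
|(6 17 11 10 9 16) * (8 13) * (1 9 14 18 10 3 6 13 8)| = 12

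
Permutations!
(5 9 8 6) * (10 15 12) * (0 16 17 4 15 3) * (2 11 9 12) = (0 16 17 4 15 2 11 9 8 6 5 12 10 3) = [16, 1, 11, 0, 15, 12, 5, 7, 6, 8, 3, 9, 10, 13, 14, 2, 17, 4]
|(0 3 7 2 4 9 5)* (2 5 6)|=|(0 3 7 5)(2 4 9 6)|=4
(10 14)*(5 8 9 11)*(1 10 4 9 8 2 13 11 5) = [0, 10, 13, 3, 9, 2, 6, 7, 8, 5, 14, 1, 12, 11, 4] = (1 10 14 4 9 5 2 13 11)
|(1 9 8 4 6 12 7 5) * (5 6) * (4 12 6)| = 7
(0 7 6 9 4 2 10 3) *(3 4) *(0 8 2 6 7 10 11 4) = (0 10)(2 11 4 6 9 3 8) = [10, 1, 11, 8, 6, 5, 9, 7, 2, 3, 0, 4]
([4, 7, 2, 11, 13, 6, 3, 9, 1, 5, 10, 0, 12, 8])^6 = (0 9 4 5 13 6 8 3 1 11 7)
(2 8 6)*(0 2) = (0 2 8 6) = [2, 1, 8, 3, 4, 5, 0, 7, 6]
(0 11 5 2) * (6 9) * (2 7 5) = [11, 1, 0, 3, 4, 7, 9, 5, 8, 6, 10, 2] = (0 11 2)(5 7)(6 9)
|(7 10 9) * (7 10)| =2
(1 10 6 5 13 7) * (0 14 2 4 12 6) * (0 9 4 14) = [0, 10, 14, 3, 12, 13, 5, 1, 8, 4, 9, 11, 6, 7, 2] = (1 10 9 4 12 6 5 13 7)(2 14)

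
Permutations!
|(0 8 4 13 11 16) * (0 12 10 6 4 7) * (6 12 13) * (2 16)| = 12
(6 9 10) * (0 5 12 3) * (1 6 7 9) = (0 5 12 3)(1 6)(7 9 10) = [5, 6, 2, 0, 4, 12, 1, 9, 8, 10, 7, 11, 3]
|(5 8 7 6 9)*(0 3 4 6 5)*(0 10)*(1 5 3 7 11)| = 28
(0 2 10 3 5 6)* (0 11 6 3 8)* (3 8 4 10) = (0 2 3 5 8)(4 10)(6 11) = [2, 1, 3, 5, 10, 8, 11, 7, 0, 9, 4, 6]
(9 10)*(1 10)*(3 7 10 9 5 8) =(1 9)(3 7 10 5 8) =[0, 9, 2, 7, 4, 8, 6, 10, 3, 1, 5]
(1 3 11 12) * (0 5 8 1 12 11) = (12)(0 5 8 1 3) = [5, 3, 2, 0, 4, 8, 6, 7, 1, 9, 10, 11, 12]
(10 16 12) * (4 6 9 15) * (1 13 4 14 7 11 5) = (1 13 4 6 9 15 14 7 11 5)(10 16 12) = [0, 13, 2, 3, 6, 1, 9, 11, 8, 15, 16, 5, 10, 4, 7, 14, 12]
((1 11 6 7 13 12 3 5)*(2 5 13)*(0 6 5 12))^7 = ((0 6 7 2 12 3 13)(1 11 5))^7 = (13)(1 11 5)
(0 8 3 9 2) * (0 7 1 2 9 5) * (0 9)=(0 8 3 5 9)(1 2 7)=[8, 2, 7, 5, 4, 9, 6, 1, 3, 0]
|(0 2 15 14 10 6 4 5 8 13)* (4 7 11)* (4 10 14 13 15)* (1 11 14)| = 42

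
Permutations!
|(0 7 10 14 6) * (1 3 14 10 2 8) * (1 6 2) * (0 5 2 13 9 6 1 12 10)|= |(0 7 12 10)(1 3 14 13 9 6 5 2 8)|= 36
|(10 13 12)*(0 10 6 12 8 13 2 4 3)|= 10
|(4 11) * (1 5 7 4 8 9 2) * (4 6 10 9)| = |(1 5 7 6 10 9 2)(4 11 8)| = 21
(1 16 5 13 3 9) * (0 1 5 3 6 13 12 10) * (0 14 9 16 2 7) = (0 1 2 7)(3 16)(5 12 10 14 9)(6 13) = [1, 2, 7, 16, 4, 12, 13, 0, 8, 5, 14, 11, 10, 6, 9, 15, 3]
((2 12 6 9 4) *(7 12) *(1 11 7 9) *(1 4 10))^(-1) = ((1 11 7 12 6 4 2 9 10))^(-1) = (1 10 9 2 4 6 12 7 11)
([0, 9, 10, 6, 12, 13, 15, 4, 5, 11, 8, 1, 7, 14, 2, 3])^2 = [0, 11, 8, 15, 7, 14, 3, 12, 13, 1, 5, 9, 4, 2, 10, 6]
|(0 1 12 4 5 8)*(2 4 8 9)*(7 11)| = 4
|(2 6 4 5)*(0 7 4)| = 6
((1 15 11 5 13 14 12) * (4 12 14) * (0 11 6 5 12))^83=((0 11 12 1 15 6 5 13 4))^83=(0 12 15 5 4 11 1 6 13)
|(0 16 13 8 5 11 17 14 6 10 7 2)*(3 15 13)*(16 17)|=|(0 17 14 6 10 7 2)(3 15 13 8 5 11 16)|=7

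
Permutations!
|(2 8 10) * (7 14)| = |(2 8 10)(7 14)| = 6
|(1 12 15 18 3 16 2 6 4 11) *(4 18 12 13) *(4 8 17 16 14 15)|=14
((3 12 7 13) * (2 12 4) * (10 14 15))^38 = ((2 12 7 13 3 4)(10 14 15))^38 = (2 7 3)(4 12 13)(10 15 14)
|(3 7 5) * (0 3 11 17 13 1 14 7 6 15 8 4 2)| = |(0 3 6 15 8 4 2)(1 14 7 5 11 17 13)| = 7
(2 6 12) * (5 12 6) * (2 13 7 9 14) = [0, 1, 5, 3, 4, 12, 6, 9, 8, 14, 10, 11, 13, 7, 2] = (2 5 12 13 7 9 14)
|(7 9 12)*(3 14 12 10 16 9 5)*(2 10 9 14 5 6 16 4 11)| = |(2 10 4 11)(3 5)(6 16 14 12 7)| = 20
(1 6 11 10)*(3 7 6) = (1 3 7 6 11 10) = [0, 3, 2, 7, 4, 5, 11, 6, 8, 9, 1, 10]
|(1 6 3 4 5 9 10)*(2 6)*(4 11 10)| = 6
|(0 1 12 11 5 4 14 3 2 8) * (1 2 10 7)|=9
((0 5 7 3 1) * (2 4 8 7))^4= ((0 5 2 4 8 7 3 1))^4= (0 8)(1 4)(2 3)(5 7)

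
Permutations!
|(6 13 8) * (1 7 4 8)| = |(1 7 4 8 6 13)| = 6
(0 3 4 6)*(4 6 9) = (0 3 6)(4 9) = [3, 1, 2, 6, 9, 5, 0, 7, 8, 4]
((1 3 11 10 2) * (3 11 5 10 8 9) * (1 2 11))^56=(3 10 8)(5 11 9)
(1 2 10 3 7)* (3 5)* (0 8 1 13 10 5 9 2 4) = (0 8 1 4)(2 5 3 7 13 10 9) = [8, 4, 5, 7, 0, 3, 6, 13, 1, 2, 9, 11, 12, 10]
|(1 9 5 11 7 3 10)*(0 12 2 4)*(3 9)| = 12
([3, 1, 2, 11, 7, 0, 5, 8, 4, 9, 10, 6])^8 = (0 6 3 5 11)(4 8 7)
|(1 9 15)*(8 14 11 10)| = 12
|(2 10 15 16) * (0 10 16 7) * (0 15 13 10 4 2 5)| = 10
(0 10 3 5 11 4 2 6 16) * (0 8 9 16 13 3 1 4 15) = [10, 4, 6, 5, 2, 11, 13, 7, 9, 16, 1, 15, 12, 3, 14, 0, 8] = (0 10 1 4 2 6 13 3 5 11 15)(8 9 16)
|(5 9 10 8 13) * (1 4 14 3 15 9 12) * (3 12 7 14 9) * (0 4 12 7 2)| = 8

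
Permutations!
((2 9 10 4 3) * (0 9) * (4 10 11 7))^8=((0 9 11 7 4 3 2))^8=(0 9 11 7 4 3 2)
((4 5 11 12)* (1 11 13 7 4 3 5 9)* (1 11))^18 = (3 13 4 11)(5 7 9 12)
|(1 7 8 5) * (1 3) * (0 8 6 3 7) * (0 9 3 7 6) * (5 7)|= |(0 8 7)(1 9 3)(5 6)|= 6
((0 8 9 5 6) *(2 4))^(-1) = (0 6 5 9 8)(2 4)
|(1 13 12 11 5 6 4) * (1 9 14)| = 9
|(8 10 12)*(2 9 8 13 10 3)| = 12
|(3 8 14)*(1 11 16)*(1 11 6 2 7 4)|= |(1 6 2 7 4)(3 8 14)(11 16)|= 30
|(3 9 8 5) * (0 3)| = |(0 3 9 8 5)| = 5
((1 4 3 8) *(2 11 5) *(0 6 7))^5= ((0 6 7)(1 4 3 8)(2 11 5))^5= (0 7 6)(1 4 3 8)(2 5 11)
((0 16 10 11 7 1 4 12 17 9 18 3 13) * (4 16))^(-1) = ((0 4 12 17 9 18 3 13)(1 16 10 11 7))^(-1) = (0 13 3 18 9 17 12 4)(1 7 11 10 16)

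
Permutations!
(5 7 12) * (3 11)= (3 11)(5 7 12)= [0, 1, 2, 11, 4, 7, 6, 12, 8, 9, 10, 3, 5]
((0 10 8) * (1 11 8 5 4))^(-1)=(0 8 11 1 4 5 10)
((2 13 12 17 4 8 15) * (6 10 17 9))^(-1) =((2 13 12 9 6 10 17 4 8 15))^(-1) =(2 15 8 4 17 10 6 9 12 13)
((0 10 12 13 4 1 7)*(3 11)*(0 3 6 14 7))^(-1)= (0 1 4 13 12 10)(3 7 14 6 11)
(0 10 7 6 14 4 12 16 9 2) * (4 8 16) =(0 10 7 6 14 8 16 9 2)(4 12) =[10, 1, 0, 3, 12, 5, 14, 6, 16, 2, 7, 11, 4, 13, 8, 15, 9]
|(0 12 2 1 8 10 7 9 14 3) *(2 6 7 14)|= |(0 12 6 7 9 2 1 8 10 14 3)|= 11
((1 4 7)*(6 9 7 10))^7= ((1 4 10 6 9 7))^7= (1 4 10 6 9 7)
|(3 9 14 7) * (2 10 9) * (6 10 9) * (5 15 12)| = 30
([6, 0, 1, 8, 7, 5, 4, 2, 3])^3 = (0 7)(1 4)(2 6)(3 8)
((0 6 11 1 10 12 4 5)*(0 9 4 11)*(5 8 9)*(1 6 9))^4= ((0 9 4 8 1 10 12 11 6))^4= (0 1 6 8 11 4 12 9 10)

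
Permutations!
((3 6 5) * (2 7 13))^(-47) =((2 7 13)(3 6 5))^(-47) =(2 7 13)(3 6 5)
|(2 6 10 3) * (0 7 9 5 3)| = |(0 7 9 5 3 2 6 10)| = 8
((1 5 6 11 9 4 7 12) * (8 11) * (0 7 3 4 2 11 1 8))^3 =((0 7 12 8 1 5 6)(2 11 9)(3 4))^3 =(0 8 6 12 5 7 1)(3 4)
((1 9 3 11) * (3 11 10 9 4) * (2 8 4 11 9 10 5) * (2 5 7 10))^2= (11)(2 4 7)(3 10 8)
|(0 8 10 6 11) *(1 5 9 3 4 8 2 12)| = |(0 2 12 1 5 9 3 4 8 10 6 11)| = 12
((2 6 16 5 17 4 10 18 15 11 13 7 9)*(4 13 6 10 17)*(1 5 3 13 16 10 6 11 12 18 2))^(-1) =((1 5 4 17 16 3 13 7 9)(2 6 10)(12 18 15))^(-1) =(1 9 7 13 3 16 17 4 5)(2 10 6)(12 15 18)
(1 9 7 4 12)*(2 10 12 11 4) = [0, 9, 10, 3, 11, 5, 6, 2, 8, 7, 12, 4, 1] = (1 9 7 2 10 12)(4 11)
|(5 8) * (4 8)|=|(4 8 5)|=3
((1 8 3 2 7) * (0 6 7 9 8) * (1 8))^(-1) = (0 1 9 2 3 8 7 6)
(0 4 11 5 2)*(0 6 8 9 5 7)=[4, 1, 6, 3, 11, 2, 8, 0, 9, 5, 10, 7]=(0 4 11 7)(2 6 8 9 5)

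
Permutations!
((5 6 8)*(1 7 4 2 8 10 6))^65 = ((1 7 4 2 8 5)(6 10))^65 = (1 5 8 2 4 7)(6 10)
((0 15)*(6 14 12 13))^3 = ((0 15)(6 14 12 13))^3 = (0 15)(6 13 12 14)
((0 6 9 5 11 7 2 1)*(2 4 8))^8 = ((0 6 9 5 11 7 4 8 2 1))^8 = (0 2 4 11 9)(1 8 7 5 6)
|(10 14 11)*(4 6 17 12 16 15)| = |(4 6 17 12 16 15)(10 14 11)| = 6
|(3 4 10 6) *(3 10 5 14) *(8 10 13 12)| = 20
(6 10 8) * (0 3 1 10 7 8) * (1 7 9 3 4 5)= (0 4 5 1 10)(3 7 8 6 9)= [4, 10, 2, 7, 5, 1, 9, 8, 6, 3, 0]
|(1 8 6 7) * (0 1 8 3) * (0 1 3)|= 3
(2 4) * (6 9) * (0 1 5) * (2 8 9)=(0 1 5)(2 4 8 9 6)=[1, 5, 4, 3, 8, 0, 2, 7, 9, 6]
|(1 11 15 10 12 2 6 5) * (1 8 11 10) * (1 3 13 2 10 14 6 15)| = 12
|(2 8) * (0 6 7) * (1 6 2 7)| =4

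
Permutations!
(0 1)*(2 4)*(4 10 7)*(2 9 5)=(0 1)(2 10 7 4 9 5)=[1, 0, 10, 3, 9, 2, 6, 4, 8, 5, 7]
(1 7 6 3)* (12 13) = (1 7 6 3)(12 13) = [0, 7, 2, 1, 4, 5, 3, 6, 8, 9, 10, 11, 13, 12]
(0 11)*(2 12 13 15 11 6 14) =(0 6 14 2 12 13 15 11) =[6, 1, 12, 3, 4, 5, 14, 7, 8, 9, 10, 0, 13, 15, 2, 11]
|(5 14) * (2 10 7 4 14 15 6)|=|(2 10 7 4 14 5 15 6)|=8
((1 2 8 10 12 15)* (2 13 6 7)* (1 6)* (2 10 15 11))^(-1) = ((1 13)(2 8 15 6 7 10 12 11))^(-1) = (1 13)(2 11 12 10 7 6 15 8)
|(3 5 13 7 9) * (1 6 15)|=15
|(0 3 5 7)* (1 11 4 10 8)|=|(0 3 5 7)(1 11 4 10 8)|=20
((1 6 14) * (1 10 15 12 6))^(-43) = ((6 14 10 15 12))^(-43) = (6 10 12 14 15)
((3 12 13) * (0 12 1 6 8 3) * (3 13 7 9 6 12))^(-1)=((0 3 1 12 7 9 6 8 13))^(-1)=(0 13 8 6 9 7 12 1 3)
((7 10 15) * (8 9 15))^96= (7 10 8 9 15)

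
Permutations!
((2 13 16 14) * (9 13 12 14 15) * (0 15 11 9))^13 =(0 15)(2 12 14)(9 13 16 11)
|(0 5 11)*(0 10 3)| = 5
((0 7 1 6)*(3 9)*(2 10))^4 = ((0 7 1 6)(2 10)(3 9))^4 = (10)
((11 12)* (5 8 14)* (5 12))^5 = ((5 8 14 12 11))^5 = (14)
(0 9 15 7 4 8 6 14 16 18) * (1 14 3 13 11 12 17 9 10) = (0 10 1 14 16 18)(3 13 11 12 17 9 15 7 4 8 6) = [10, 14, 2, 13, 8, 5, 3, 4, 6, 15, 1, 12, 17, 11, 16, 7, 18, 9, 0]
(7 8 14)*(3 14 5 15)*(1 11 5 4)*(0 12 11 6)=(0 12 11 5 15 3 14 7 8 4 1 6)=[12, 6, 2, 14, 1, 15, 0, 8, 4, 9, 10, 5, 11, 13, 7, 3]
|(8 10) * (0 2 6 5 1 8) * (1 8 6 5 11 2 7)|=9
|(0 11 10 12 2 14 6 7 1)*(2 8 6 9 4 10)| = 12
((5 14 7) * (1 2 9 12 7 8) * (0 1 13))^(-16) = (0 12 8 2 5)(1 7 13 9 14)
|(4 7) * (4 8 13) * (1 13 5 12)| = |(1 13 4 7 8 5 12)| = 7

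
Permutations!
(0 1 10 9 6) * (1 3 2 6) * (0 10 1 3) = (2 6 10 9 3) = [0, 1, 6, 2, 4, 5, 10, 7, 8, 3, 9]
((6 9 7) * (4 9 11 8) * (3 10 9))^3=(3 7 8 10 6 4 9 11)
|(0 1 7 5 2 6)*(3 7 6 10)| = 15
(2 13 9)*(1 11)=(1 11)(2 13 9)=[0, 11, 13, 3, 4, 5, 6, 7, 8, 2, 10, 1, 12, 9]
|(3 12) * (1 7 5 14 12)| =6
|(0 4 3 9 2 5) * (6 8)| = |(0 4 3 9 2 5)(6 8)| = 6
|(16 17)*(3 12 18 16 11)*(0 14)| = 6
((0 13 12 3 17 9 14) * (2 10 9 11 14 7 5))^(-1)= (0 14 11 17 3 12 13)(2 5 7 9 10)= ((0 13 12 3 17 11 14)(2 10 9 7 5))^(-1)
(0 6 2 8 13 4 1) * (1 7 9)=(0 6 2 8 13 4 7 9 1)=[6, 0, 8, 3, 7, 5, 2, 9, 13, 1, 10, 11, 12, 4]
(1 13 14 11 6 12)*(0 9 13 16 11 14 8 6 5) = (0 9 13 8 6 12 1 16 11 5) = [9, 16, 2, 3, 4, 0, 12, 7, 6, 13, 10, 5, 1, 8, 14, 15, 11]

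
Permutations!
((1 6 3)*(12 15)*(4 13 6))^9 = ((1 4 13 6 3)(12 15))^9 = (1 3 6 13 4)(12 15)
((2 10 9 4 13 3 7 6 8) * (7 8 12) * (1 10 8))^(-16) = ((1 10 9 4 13 3)(2 8)(6 12 7))^(-16) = (1 9 13)(3 10 4)(6 7 12)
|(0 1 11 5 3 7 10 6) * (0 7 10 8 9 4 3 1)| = 21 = |(1 11 5)(3 10 6 7 8 9 4)|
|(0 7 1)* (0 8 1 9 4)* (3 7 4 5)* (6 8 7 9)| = |(0 4)(1 7 6 8)(3 9 5)| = 12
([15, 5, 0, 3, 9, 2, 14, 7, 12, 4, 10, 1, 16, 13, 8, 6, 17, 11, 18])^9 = [1, 16, 11, 3, 9, 17, 2, 7, 15, 4, 10, 12, 6, 13, 0, 5, 14, 8, 18]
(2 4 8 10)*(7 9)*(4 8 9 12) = (2 8 10)(4 9 7 12) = [0, 1, 8, 3, 9, 5, 6, 12, 10, 7, 2, 11, 4]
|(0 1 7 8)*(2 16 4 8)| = |(0 1 7 2 16 4 8)| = 7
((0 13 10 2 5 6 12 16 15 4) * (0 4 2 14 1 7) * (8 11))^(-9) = ((0 13 10 14 1 7)(2 5 6 12 16 15)(8 11))^(-9) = (0 14)(1 13)(2 12)(5 16)(6 15)(7 10)(8 11)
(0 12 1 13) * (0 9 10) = [12, 13, 2, 3, 4, 5, 6, 7, 8, 10, 0, 11, 1, 9] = (0 12 1 13 9 10)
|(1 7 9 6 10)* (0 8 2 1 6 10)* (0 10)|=6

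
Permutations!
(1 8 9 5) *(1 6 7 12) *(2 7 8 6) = [0, 6, 7, 3, 4, 2, 8, 12, 9, 5, 10, 11, 1] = (1 6 8 9 5 2 7 12)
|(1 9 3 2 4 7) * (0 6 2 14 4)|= 6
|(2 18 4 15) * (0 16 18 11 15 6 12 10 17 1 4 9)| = 12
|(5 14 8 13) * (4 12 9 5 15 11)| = 9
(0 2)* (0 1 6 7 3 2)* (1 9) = (1 6 7 3 2 9) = [0, 6, 9, 2, 4, 5, 7, 3, 8, 1]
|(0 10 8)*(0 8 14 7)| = 4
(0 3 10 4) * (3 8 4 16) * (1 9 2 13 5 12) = (0 8 4)(1 9 2 13 5 12)(3 10 16) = [8, 9, 13, 10, 0, 12, 6, 7, 4, 2, 16, 11, 1, 5, 14, 15, 3]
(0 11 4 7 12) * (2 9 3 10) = (0 11 4 7 12)(2 9 3 10) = [11, 1, 9, 10, 7, 5, 6, 12, 8, 3, 2, 4, 0]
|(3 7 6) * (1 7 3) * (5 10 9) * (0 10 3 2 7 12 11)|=11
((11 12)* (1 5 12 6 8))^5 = (1 8 6 11 12 5)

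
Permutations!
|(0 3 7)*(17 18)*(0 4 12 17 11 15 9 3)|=|(3 7 4 12 17 18 11 15 9)|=9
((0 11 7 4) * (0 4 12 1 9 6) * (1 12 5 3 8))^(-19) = ((12)(0 11 7 5 3 8 1 9 6))^(-19) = (12)(0 6 9 1 8 3 5 7 11)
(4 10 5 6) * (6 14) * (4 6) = (4 10 5 14) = [0, 1, 2, 3, 10, 14, 6, 7, 8, 9, 5, 11, 12, 13, 4]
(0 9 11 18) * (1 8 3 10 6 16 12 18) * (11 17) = (0 9 17 11 1 8 3 10 6 16 12 18) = [9, 8, 2, 10, 4, 5, 16, 7, 3, 17, 6, 1, 18, 13, 14, 15, 12, 11, 0]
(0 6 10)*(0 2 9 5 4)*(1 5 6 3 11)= (0 3 11 1 5 4)(2 9 6 10)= [3, 5, 9, 11, 0, 4, 10, 7, 8, 6, 2, 1]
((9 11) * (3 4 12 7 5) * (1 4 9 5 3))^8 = ((1 4 12 7 3 9 11 5))^8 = (12)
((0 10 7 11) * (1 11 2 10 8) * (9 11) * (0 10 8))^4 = (1 7 9 2 11 8 10)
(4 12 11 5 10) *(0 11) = (0 11 5 10 4 12) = [11, 1, 2, 3, 12, 10, 6, 7, 8, 9, 4, 5, 0]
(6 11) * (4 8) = (4 8)(6 11) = [0, 1, 2, 3, 8, 5, 11, 7, 4, 9, 10, 6]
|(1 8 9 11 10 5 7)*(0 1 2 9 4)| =|(0 1 8 4)(2 9 11 10 5 7)| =12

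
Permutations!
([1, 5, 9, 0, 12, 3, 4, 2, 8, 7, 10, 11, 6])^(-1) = [3, 0, 7, 5, 6, 1, 12, 9, 8, 2, 10, 11, 4]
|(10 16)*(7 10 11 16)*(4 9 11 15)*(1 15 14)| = |(1 15 4 9 11 16 14)(7 10)| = 14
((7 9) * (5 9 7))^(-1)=(5 9)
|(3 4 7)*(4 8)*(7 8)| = |(3 7)(4 8)| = 2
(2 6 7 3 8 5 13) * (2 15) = (2 6 7 3 8 5 13 15) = [0, 1, 6, 8, 4, 13, 7, 3, 5, 9, 10, 11, 12, 15, 14, 2]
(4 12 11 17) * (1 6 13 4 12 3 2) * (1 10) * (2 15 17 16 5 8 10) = [0, 6, 2, 15, 3, 8, 13, 7, 10, 9, 1, 16, 11, 4, 14, 17, 5, 12] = (1 6 13 4 3 15 17 12 11 16 5 8 10)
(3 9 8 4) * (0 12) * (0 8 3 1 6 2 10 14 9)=[12, 6, 10, 0, 1, 5, 2, 7, 4, 3, 14, 11, 8, 13, 9]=(0 12 8 4 1 6 2 10 14 9 3)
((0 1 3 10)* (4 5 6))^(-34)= (0 3)(1 10)(4 6 5)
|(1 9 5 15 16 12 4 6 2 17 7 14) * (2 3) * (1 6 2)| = 13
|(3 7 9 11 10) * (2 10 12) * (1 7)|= 8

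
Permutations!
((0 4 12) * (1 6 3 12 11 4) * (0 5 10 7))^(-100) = ((0 1 6 3 12 5 10 7)(4 11))^(-100) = (0 12)(1 5)(3 7)(6 10)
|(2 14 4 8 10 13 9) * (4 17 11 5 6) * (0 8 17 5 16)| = 13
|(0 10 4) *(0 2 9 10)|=4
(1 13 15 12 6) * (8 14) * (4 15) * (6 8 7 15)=(1 13 4 6)(7 15 12 8 14)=[0, 13, 2, 3, 6, 5, 1, 15, 14, 9, 10, 11, 8, 4, 7, 12]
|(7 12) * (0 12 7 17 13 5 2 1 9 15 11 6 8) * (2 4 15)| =|(0 12 17 13 5 4 15 11 6 8)(1 9 2)| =30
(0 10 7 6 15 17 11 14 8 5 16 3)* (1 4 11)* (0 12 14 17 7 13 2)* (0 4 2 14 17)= (0 10 13 14 8 5 16 3 12 17 1 2 4 11)(6 15 7)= [10, 2, 4, 12, 11, 16, 15, 6, 5, 9, 13, 0, 17, 14, 8, 7, 3, 1]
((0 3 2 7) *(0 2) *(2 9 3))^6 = (0 2 7 9 3)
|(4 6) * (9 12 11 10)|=|(4 6)(9 12 11 10)|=4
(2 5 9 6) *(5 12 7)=[0, 1, 12, 3, 4, 9, 2, 5, 8, 6, 10, 11, 7]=(2 12 7 5 9 6)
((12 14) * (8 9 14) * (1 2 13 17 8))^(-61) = (1 17 14 2 8 12 13 9)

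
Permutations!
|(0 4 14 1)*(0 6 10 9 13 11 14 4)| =7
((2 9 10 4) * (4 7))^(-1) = (2 4 7 10 9)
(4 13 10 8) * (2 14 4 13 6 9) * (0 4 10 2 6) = (0 4)(2 14 10 8 13)(6 9) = [4, 1, 14, 3, 0, 5, 9, 7, 13, 6, 8, 11, 12, 2, 10]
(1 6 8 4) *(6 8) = (1 8 4) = [0, 8, 2, 3, 1, 5, 6, 7, 4]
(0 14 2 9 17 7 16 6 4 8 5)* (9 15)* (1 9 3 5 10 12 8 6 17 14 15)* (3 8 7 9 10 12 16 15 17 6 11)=(0 17 9 14 2 1 10 16 6 4 11 3 5)(7 15 8 12)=[17, 10, 1, 5, 11, 0, 4, 15, 12, 14, 16, 3, 7, 13, 2, 8, 6, 9]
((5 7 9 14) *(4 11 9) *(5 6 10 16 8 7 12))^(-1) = (4 7 8 16 10 6 14 9 11)(5 12)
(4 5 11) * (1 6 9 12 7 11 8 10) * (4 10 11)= [0, 6, 2, 3, 5, 8, 9, 4, 11, 12, 1, 10, 7]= (1 6 9 12 7 4 5 8 11 10)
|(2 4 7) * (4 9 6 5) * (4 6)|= 4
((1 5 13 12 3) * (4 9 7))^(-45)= ((1 5 13 12 3)(4 9 7))^(-45)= (13)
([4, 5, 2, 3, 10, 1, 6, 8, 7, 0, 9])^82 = (0 10)(4 9)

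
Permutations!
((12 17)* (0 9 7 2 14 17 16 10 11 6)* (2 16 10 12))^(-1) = ((0 9 7 16 12 10 11 6)(2 14 17))^(-1) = (0 6 11 10 12 16 7 9)(2 17 14)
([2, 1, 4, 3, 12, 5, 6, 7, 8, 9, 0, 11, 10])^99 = (0 10 12 4 2)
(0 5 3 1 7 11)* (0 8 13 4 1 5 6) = (0 6)(1 7 11 8 13 4)(3 5) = [6, 7, 2, 5, 1, 3, 0, 11, 13, 9, 10, 8, 12, 4]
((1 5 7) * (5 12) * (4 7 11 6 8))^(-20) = (1 6)(4 5)(7 11)(8 12)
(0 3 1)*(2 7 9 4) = (0 3 1)(2 7 9 4) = [3, 0, 7, 1, 2, 5, 6, 9, 8, 4]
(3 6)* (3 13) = [0, 1, 2, 6, 4, 5, 13, 7, 8, 9, 10, 11, 12, 3] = (3 6 13)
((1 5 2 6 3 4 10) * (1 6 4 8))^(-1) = (1 8 3 6 10 4 2 5)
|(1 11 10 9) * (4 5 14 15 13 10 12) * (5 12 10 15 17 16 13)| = 12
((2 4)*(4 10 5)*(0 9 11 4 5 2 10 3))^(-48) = ((0 9 11 4 10 2 3))^(-48) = (0 9 11 4 10 2 3)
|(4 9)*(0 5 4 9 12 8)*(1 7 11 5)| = 8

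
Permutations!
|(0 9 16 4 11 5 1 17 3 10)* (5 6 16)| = |(0 9 5 1 17 3 10)(4 11 6 16)| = 28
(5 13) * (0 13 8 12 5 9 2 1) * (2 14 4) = (0 13 9 14 4 2 1)(5 8 12) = [13, 0, 1, 3, 2, 8, 6, 7, 12, 14, 10, 11, 5, 9, 4]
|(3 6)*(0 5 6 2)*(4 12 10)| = 15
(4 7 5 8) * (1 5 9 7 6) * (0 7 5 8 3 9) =(0 7)(1 8 4 6)(3 9 5) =[7, 8, 2, 9, 6, 3, 1, 0, 4, 5]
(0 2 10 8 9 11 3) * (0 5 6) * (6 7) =(0 2 10 8 9 11 3 5 7 6) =[2, 1, 10, 5, 4, 7, 0, 6, 9, 11, 8, 3]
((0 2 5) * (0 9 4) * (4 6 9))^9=(0 2 5 4)(6 9)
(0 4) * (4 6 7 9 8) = (0 6 7 9 8 4) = [6, 1, 2, 3, 0, 5, 7, 9, 4, 8]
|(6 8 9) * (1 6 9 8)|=|(9)(1 6)|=2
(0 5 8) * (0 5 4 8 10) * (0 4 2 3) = [2, 1, 3, 0, 8, 10, 6, 7, 5, 9, 4] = (0 2 3)(4 8 5 10)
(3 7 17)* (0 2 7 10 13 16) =(0 2 7 17 3 10 13 16) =[2, 1, 7, 10, 4, 5, 6, 17, 8, 9, 13, 11, 12, 16, 14, 15, 0, 3]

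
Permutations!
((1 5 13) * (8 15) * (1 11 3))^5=(8 15)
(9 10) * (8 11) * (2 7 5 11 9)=[0, 1, 7, 3, 4, 11, 6, 5, 9, 10, 2, 8]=(2 7 5 11 8 9 10)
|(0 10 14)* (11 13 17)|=3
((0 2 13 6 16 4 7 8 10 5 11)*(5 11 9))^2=(0 13 16 7 10)(2 6 4 8 11)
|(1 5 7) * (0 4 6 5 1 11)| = |(0 4 6 5 7 11)| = 6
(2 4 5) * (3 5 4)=[0, 1, 3, 5, 4, 2]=(2 3 5)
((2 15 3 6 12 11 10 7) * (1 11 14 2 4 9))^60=((1 11 10 7 4 9)(2 15 3 6 12 14))^60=(15)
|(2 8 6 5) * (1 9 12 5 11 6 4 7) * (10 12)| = |(1 9 10 12 5 2 8 4 7)(6 11)| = 18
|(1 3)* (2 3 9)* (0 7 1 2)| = 4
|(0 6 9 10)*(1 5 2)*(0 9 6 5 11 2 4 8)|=12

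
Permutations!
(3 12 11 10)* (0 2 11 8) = (0 2 11 10 3 12 8) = [2, 1, 11, 12, 4, 5, 6, 7, 0, 9, 3, 10, 8]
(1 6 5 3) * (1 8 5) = (1 6)(3 8 5) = [0, 6, 2, 8, 4, 3, 1, 7, 5]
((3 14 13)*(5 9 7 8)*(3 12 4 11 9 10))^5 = (3 11 10 4 5 12 8 13 7 14 9)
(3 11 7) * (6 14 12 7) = (3 11 6 14 12 7) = [0, 1, 2, 11, 4, 5, 14, 3, 8, 9, 10, 6, 7, 13, 12]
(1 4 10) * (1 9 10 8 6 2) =(1 4 8 6 2)(9 10) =[0, 4, 1, 3, 8, 5, 2, 7, 6, 10, 9]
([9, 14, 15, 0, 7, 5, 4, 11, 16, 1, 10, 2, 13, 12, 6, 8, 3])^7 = (0 11 9 2 1 15 14 8 6 16 4 3 7)(12 13)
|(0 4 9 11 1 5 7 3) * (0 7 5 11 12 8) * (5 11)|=|(0 4 9 12 8)(1 5 11)(3 7)|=30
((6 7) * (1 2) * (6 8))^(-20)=((1 2)(6 7 8))^(-20)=(6 7 8)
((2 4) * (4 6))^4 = (2 6 4)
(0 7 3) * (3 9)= [7, 1, 2, 0, 4, 5, 6, 9, 8, 3]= (0 7 9 3)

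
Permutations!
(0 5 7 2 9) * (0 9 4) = (9)(0 5 7 2 4) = [5, 1, 4, 3, 0, 7, 6, 2, 8, 9]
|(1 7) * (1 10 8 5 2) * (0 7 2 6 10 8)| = 6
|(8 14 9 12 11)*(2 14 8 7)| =6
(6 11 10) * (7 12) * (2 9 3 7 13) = (2 9 3 7 12 13)(6 11 10) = [0, 1, 9, 7, 4, 5, 11, 12, 8, 3, 6, 10, 13, 2]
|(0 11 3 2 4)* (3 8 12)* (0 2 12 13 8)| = 2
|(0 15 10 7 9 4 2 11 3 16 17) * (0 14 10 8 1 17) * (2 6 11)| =14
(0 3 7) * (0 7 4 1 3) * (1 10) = [0, 3, 2, 4, 10, 5, 6, 7, 8, 9, 1] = (1 3 4 10)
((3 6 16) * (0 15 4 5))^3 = ((0 15 4 5)(3 6 16))^3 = (16)(0 5 4 15)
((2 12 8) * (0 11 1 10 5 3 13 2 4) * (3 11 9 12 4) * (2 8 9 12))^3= ((0 12 9 2 4)(1 10 5 11)(3 13 8))^3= (13)(0 2 12 4 9)(1 11 5 10)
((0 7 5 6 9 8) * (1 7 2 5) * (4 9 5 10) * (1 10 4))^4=(0 8 9 4 2)(1 7 10)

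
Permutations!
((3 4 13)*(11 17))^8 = ((3 4 13)(11 17))^8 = (17)(3 13 4)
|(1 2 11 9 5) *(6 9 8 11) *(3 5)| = 6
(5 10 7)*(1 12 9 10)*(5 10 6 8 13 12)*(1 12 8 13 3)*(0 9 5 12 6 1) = [9, 12, 2, 0, 4, 6, 13, 10, 3, 1, 7, 11, 5, 8] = (0 9 1 12 5 6 13 8 3)(7 10)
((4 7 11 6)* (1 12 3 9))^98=((1 12 3 9)(4 7 11 6))^98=(1 3)(4 11)(6 7)(9 12)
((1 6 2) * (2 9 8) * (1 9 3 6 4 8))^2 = ((1 4 8 2 9)(3 6))^2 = (1 8 9 4 2)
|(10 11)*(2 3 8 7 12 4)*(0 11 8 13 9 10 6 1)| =36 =|(0 11 6 1)(2 3 13 9 10 8 7 12 4)|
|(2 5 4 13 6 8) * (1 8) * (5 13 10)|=15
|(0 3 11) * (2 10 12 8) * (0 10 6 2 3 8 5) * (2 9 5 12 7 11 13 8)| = |(0 2 6 9 5)(3 13 8)(7 11 10)| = 15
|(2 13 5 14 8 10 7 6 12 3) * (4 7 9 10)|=10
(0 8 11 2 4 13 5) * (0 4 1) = (0 8 11 2 1)(4 13 5) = [8, 0, 1, 3, 13, 4, 6, 7, 11, 9, 10, 2, 12, 5]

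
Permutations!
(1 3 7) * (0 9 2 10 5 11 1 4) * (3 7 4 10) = (0 9 2 3 4)(1 7 10 5 11) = [9, 7, 3, 4, 0, 11, 6, 10, 8, 2, 5, 1]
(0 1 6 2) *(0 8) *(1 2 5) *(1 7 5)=(0 2 8)(1 6)(5 7)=[2, 6, 8, 3, 4, 7, 1, 5, 0]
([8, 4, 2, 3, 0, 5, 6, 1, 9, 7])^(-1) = (0 4 1 7 9 8)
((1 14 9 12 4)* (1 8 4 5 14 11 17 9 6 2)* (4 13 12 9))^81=((1 11 17 4 8 13 12 5 14 6 2))^81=(1 8 14 11 13 6 17 12 2 4 5)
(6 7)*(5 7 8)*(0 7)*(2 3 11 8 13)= (0 7 6 13 2 3 11 8 5)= [7, 1, 3, 11, 4, 0, 13, 6, 5, 9, 10, 8, 12, 2]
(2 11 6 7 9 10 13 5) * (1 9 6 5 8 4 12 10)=[0, 9, 11, 3, 12, 2, 7, 6, 4, 1, 13, 5, 10, 8]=(1 9)(2 11 5)(4 12 10 13 8)(6 7)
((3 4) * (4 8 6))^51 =((3 8 6 4))^51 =(3 4 6 8)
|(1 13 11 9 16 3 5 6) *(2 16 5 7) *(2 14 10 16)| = 30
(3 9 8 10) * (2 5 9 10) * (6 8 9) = (2 5 6 8)(3 10) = [0, 1, 5, 10, 4, 6, 8, 7, 2, 9, 3]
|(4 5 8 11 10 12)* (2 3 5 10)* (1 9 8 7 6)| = |(1 9 8 11 2 3 5 7 6)(4 10 12)| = 9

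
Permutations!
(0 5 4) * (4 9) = [5, 1, 2, 3, 0, 9, 6, 7, 8, 4] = (0 5 9 4)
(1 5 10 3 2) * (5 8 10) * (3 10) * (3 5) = (10)(1 8 5 3 2) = [0, 8, 1, 2, 4, 3, 6, 7, 5, 9, 10]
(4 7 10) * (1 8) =[0, 8, 2, 3, 7, 5, 6, 10, 1, 9, 4] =(1 8)(4 7 10)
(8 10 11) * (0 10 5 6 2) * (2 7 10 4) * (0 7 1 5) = (0 4 2 7 10 11 8)(1 5 6) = [4, 5, 7, 3, 2, 6, 1, 10, 0, 9, 11, 8]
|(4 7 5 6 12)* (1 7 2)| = 7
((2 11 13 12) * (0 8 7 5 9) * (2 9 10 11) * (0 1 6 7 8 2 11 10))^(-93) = ((0 2 11 13 12 9 1 6 7 5))^(-93) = (0 6 12 2 7 9 11 5 1 13)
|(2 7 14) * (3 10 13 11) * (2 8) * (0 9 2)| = |(0 9 2 7 14 8)(3 10 13 11)| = 12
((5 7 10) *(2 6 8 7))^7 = ((2 6 8 7 10 5))^7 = (2 6 8 7 10 5)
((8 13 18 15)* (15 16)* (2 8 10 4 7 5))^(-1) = (2 5 7 4 10 15 16 18 13 8)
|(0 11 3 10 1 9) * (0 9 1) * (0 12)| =|(0 11 3 10 12)| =5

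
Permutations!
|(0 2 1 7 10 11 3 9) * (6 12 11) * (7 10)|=9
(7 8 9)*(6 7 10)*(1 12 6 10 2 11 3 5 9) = (1 12 6 7 8)(2 11 3 5 9) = [0, 12, 11, 5, 4, 9, 7, 8, 1, 2, 10, 3, 6]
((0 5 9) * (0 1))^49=(0 5 9 1)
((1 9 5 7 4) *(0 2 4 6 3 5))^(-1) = ((0 2 4 1 9)(3 5 7 6))^(-1) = (0 9 1 4 2)(3 6 7 5)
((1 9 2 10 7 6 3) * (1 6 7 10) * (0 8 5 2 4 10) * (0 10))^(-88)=(10)(0 2 4 5 9 8 1)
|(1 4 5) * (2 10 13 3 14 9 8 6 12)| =|(1 4 5)(2 10 13 3 14 9 8 6 12)| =9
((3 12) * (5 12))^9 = (12)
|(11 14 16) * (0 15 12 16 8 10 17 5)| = |(0 15 12 16 11 14 8 10 17 5)| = 10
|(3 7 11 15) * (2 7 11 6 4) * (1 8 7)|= 6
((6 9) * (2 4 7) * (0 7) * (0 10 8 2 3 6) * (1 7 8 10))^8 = ((10)(0 8 2 4 1 7 3 6 9))^8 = (10)(0 9 6 3 7 1 4 2 8)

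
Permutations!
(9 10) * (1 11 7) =(1 11 7)(9 10) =[0, 11, 2, 3, 4, 5, 6, 1, 8, 10, 9, 7]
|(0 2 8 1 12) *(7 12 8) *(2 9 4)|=|(0 9 4 2 7 12)(1 8)|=6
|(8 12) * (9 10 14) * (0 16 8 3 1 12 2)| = 12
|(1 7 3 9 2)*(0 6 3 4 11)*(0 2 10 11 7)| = 8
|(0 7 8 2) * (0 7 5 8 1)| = 6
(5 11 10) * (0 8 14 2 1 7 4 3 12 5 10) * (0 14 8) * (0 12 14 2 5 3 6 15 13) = (0 12 3 14 5 11 2 1 7 4 6 15 13) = [12, 7, 1, 14, 6, 11, 15, 4, 8, 9, 10, 2, 3, 0, 5, 13]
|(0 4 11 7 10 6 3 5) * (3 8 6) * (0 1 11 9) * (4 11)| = 18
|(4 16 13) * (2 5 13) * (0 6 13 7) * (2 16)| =7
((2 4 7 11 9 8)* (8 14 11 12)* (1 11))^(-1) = (1 14 9 11)(2 8 12 7 4)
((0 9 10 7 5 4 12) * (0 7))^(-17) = ((0 9 10)(4 12 7 5))^(-17) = (0 9 10)(4 5 7 12)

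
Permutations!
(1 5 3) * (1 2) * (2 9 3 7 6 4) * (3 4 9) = (1 5 7 6 9 4 2) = [0, 5, 1, 3, 2, 7, 9, 6, 8, 4]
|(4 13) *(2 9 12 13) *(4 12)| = |(2 9 4)(12 13)| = 6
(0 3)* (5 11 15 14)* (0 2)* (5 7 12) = (0 3 2)(5 11 15 14 7 12) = [3, 1, 0, 2, 4, 11, 6, 12, 8, 9, 10, 15, 5, 13, 7, 14]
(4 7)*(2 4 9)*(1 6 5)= [0, 6, 4, 3, 7, 1, 5, 9, 8, 2]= (1 6 5)(2 4 7 9)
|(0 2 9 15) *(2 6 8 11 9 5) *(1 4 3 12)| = 12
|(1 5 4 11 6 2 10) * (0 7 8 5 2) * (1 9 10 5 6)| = |(0 7 8 6)(1 2 5 4 11)(9 10)| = 20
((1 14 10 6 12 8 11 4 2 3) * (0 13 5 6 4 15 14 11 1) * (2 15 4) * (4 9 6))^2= (0 5 15 10 3 13 4 14 2)(1 9 12)(6 8 11)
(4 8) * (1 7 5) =(1 7 5)(4 8) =[0, 7, 2, 3, 8, 1, 6, 5, 4]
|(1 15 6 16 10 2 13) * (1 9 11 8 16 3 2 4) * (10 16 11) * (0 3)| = 10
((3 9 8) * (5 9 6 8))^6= ((3 6 8)(5 9))^6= (9)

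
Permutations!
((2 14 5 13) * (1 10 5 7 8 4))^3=(1 13 7)(2 8 10)(4 5 14)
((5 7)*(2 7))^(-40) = (2 5 7)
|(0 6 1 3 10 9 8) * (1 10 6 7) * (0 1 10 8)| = |(0 7 10 9)(1 3 6 8)| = 4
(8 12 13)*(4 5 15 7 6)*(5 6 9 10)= [0, 1, 2, 3, 6, 15, 4, 9, 12, 10, 5, 11, 13, 8, 14, 7]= (4 6)(5 15 7 9 10)(8 12 13)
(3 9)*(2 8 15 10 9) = (2 8 15 10 9 3) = [0, 1, 8, 2, 4, 5, 6, 7, 15, 3, 9, 11, 12, 13, 14, 10]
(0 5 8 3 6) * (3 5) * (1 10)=(0 3 6)(1 10)(5 8)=[3, 10, 2, 6, 4, 8, 0, 7, 5, 9, 1]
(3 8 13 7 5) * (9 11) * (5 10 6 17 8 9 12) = (3 9 11 12 5)(6 17 8 13 7 10) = [0, 1, 2, 9, 4, 3, 17, 10, 13, 11, 6, 12, 5, 7, 14, 15, 16, 8]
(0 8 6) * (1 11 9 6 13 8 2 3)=(0 2 3 1 11 9 6)(8 13)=[2, 11, 3, 1, 4, 5, 0, 7, 13, 6, 10, 9, 12, 8]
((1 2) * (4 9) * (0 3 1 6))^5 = (4 9)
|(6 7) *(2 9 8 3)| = 4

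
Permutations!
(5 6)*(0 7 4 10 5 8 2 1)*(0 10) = (0 7 4)(1 10 5 6 8 2) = [7, 10, 1, 3, 0, 6, 8, 4, 2, 9, 5]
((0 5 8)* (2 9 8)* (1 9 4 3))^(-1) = (0 8 9 1 3 4 2 5)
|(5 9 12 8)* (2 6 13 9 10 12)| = 4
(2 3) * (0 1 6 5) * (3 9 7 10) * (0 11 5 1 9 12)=(0 9 7 10 3 2 12)(1 6)(5 11)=[9, 6, 12, 2, 4, 11, 1, 10, 8, 7, 3, 5, 0]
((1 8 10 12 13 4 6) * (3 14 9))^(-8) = ((1 8 10 12 13 4 6)(3 14 9))^(-8) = (1 6 4 13 12 10 8)(3 14 9)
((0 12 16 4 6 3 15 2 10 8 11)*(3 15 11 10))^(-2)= ((0 12 16 4 6 15 2 3 11)(8 10))^(-2)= (0 3 15 4 12 11 2 6 16)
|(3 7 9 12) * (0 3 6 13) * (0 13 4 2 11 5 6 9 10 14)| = 10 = |(0 3 7 10 14)(2 11 5 6 4)(9 12)|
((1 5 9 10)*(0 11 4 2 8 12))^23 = ((0 11 4 2 8 12)(1 5 9 10))^23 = (0 12 8 2 4 11)(1 10 9 5)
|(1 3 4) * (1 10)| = |(1 3 4 10)| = 4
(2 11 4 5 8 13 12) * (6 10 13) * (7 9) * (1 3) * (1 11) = [0, 3, 1, 11, 5, 8, 10, 9, 6, 7, 13, 4, 2, 12] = (1 3 11 4 5 8 6 10 13 12 2)(7 9)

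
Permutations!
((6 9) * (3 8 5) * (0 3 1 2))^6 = (9)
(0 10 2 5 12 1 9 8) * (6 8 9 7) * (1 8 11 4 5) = (0 10 2 1 7 6 11 4 5 12 8) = [10, 7, 1, 3, 5, 12, 11, 6, 0, 9, 2, 4, 8]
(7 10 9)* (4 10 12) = [0, 1, 2, 3, 10, 5, 6, 12, 8, 7, 9, 11, 4] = (4 10 9 7 12)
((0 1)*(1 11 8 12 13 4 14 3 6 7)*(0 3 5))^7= (0 5 14 4 13 12 8 11)(1 7 6 3)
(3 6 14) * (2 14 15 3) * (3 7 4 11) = (2 14)(3 6 15 7 4 11) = [0, 1, 14, 6, 11, 5, 15, 4, 8, 9, 10, 3, 12, 13, 2, 7]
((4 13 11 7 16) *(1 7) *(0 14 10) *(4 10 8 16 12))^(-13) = (0 8 10 14 16)(1 11 13 4 12 7)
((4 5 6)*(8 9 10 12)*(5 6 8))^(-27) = (4 6)(5 10 8 12 9)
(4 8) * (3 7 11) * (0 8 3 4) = [8, 1, 2, 7, 3, 5, 6, 11, 0, 9, 10, 4] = (0 8)(3 7 11 4)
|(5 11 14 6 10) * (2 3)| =10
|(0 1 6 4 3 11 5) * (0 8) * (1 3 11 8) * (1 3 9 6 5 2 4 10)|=|(0 9 6 10 1 5 3 8)(2 4 11)|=24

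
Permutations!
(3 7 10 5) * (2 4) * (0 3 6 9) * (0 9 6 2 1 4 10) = [3, 4, 10, 7, 1, 2, 6, 0, 8, 9, 5] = (0 3 7)(1 4)(2 10 5)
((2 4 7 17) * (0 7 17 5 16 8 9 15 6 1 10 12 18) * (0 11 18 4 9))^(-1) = ((0 7 5 16 8)(1 10 12 4 17 2 9 15 6)(11 18))^(-1) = (0 8 16 5 7)(1 6 15 9 2 17 4 12 10)(11 18)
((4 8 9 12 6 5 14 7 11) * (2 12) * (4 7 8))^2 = ((2 12 6 5 14 8 9)(7 11))^2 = (2 6 14 9 12 5 8)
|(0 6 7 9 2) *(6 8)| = 6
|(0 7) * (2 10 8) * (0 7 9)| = 6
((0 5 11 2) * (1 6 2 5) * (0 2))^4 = ((0 1 6)(5 11))^4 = (11)(0 1 6)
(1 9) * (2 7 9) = [0, 2, 7, 3, 4, 5, 6, 9, 8, 1] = (1 2 7 9)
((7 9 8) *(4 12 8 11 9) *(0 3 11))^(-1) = (0 9 11 3)(4 7 8 12)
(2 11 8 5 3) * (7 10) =(2 11 8 5 3)(7 10) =[0, 1, 11, 2, 4, 3, 6, 10, 5, 9, 7, 8]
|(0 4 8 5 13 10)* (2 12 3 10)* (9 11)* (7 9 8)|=|(0 4 7 9 11 8 5 13 2 12 3 10)|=12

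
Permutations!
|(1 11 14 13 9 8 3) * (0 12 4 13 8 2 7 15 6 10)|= |(0 12 4 13 9 2 7 15 6 10)(1 11 14 8 3)|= 10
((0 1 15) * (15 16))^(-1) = ((0 1 16 15))^(-1) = (0 15 16 1)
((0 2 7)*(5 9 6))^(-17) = (0 2 7)(5 9 6)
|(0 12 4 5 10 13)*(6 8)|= 6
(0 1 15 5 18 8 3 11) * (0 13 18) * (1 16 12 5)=[16, 15, 2, 11, 4, 0, 6, 7, 3, 9, 10, 13, 5, 18, 14, 1, 12, 17, 8]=(0 16 12 5)(1 15)(3 11 13 18 8)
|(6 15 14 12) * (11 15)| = |(6 11 15 14 12)| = 5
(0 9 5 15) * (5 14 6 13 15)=(0 9 14 6 13 15)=[9, 1, 2, 3, 4, 5, 13, 7, 8, 14, 10, 11, 12, 15, 6, 0]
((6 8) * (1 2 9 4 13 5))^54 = (13)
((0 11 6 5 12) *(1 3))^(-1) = (0 12 5 6 11)(1 3)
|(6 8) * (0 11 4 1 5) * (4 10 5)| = |(0 11 10 5)(1 4)(6 8)| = 4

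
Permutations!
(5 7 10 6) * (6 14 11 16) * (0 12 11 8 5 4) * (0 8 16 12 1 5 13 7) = (0 1 5)(4 8 13 7 10 14 16 6)(11 12) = [1, 5, 2, 3, 8, 0, 4, 10, 13, 9, 14, 12, 11, 7, 16, 15, 6]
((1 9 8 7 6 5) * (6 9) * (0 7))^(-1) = ((0 7 9 8)(1 6 5))^(-1) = (0 8 9 7)(1 5 6)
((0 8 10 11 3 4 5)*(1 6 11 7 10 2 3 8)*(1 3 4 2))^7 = ((0 3 2 4 5)(1 6 11 8)(7 10))^7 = (0 2 5 3 4)(1 8 11 6)(7 10)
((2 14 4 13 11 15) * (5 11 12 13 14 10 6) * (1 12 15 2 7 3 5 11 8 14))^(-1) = (1 4 14 8 5 3 7 15 13 12)(2 11 6 10)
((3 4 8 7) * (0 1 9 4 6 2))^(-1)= (0 2 6 3 7 8 4 9 1)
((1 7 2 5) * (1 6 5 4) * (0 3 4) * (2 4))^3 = ((0 3 2)(1 7 4)(5 6))^3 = (7)(5 6)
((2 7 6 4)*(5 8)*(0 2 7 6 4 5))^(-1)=((0 2 6 5 8)(4 7))^(-1)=(0 8 5 6 2)(4 7)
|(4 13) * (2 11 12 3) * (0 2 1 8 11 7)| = |(0 2 7)(1 8 11 12 3)(4 13)| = 30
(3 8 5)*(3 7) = [0, 1, 2, 8, 4, 7, 6, 3, 5] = (3 8 5 7)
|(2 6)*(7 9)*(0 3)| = 2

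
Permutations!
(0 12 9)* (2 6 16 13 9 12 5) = (0 5 2 6 16 13 9) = [5, 1, 6, 3, 4, 2, 16, 7, 8, 0, 10, 11, 12, 9, 14, 15, 13]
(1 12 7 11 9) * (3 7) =[0, 12, 2, 7, 4, 5, 6, 11, 8, 1, 10, 9, 3] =(1 12 3 7 11 9)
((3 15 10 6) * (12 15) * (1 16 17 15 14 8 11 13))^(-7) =((1 16 17 15 10 6 3 12 14 8 11 13))^(-7) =(1 6 11 15 14 16 3 13 10 8 17 12)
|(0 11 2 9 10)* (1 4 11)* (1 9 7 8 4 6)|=30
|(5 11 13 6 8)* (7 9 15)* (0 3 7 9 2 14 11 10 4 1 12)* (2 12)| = |(0 3 7 12)(1 2 14 11 13 6 8 5 10 4)(9 15)| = 20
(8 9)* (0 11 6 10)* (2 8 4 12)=[11, 1, 8, 3, 12, 5, 10, 7, 9, 4, 0, 6, 2]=(0 11 6 10)(2 8 9 4 12)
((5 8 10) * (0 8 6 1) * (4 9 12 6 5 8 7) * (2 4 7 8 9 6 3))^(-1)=(0 1 6 4 2 3 12 9 10 8)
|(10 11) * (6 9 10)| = 4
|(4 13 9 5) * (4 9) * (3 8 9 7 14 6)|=14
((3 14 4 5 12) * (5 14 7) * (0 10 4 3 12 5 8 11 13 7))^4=((0 10 4 14 3)(7 8 11 13))^4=(0 3 14 4 10)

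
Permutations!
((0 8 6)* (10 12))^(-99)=(10 12)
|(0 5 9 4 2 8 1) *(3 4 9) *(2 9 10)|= 9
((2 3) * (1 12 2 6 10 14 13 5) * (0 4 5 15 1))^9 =(15)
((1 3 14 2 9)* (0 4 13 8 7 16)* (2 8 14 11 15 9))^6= (0 16 7 8 14 13 4)(1 3 11 15 9)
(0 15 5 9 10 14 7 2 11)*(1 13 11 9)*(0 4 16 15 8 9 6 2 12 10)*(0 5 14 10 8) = (1 13 11 4 16 15 14 7 12 8 9 5)(2 6) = [0, 13, 6, 3, 16, 1, 2, 12, 9, 5, 10, 4, 8, 11, 7, 14, 15]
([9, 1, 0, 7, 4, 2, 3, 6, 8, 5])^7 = (0 2 5 9)(3 7 6)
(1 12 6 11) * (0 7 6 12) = (12)(0 7 6 11 1) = [7, 0, 2, 3, 4, 5, 11, 6, 8, 9, 10, 1, 12]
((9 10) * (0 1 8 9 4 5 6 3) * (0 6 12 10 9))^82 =((0 1 8)(3 6)(4 5 12 10))^82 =(0 1 8)(4 12)(5 10)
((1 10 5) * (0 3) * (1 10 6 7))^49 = (0 3)(1 6 7)(5 10)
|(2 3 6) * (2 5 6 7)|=6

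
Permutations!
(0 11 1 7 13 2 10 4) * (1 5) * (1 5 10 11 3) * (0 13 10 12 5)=(0 3 1 7 10 4 13 2 11 12 5)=[3, 7, 11, 1, 13, 0, 6, 10, 8, 9, 4, 12, 5, 2]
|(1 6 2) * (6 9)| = 4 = |(1 9 6 2)|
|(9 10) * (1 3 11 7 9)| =|(1 3 11 7 9 10)| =6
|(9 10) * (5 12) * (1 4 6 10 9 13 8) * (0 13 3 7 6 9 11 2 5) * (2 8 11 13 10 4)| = 14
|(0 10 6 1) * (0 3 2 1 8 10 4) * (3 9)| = |(0 4)(1 9 3 2)(6 8 10)| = 12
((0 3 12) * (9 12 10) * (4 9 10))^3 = ((0 3 4 9 12))^3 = (0 9 3 12 4)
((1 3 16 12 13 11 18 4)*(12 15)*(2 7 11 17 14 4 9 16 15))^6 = ((1 3 15 12 13 17 14 4)(2 7 11 18 9 16))^6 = (18)(1 14 13 15)(3 4 17 12)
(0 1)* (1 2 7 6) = (0 2 7 6 1) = [2, 0, 7, 3, 4, 5, 1, 6]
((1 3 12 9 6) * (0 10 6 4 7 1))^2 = (0 6 10)(1 12 4)(3 9 7) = ((0 10 6)(1 3 12 9 4 7))^2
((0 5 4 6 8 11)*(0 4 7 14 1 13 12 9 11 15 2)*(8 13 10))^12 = ((0 5 7 14 1 10 8 15 2)(4 6 13 12 9 11))^12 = (0 14 8)(1 15 5)(2 7 10)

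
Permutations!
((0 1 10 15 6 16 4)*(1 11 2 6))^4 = (0 16 2)(1 10 15)(4 6 11)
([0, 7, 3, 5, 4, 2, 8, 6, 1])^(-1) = [0, 8, 5, 2, 4, 3, 7, 1, 6]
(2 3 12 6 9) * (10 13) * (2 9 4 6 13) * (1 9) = (1 9)(2 3 12 13 10)(4 6) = [0, 9, 3, 12, 6, 5, 4, 7, 8, 1, 2, 11, 13, 10]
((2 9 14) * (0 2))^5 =((0 2 9 14))^5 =(0 2 9 14)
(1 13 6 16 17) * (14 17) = (1 13 6 16 14 17) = [0, 13, 2, 3, 4, 5, 16, 7, 8, 9, 10, 11, 12, 6, 17, 15, 14, 1]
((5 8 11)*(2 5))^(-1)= (2 11 8 5)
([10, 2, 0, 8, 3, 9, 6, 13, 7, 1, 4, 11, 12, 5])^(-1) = (0 2 1 9 5 13 7 8 3 4 10)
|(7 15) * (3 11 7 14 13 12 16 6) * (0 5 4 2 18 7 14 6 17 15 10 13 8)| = 17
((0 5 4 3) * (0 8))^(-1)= ((0 5 4 3 8))^(-1)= (0 8 3 4 5)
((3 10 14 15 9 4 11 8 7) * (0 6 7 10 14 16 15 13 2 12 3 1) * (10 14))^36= ((0 6 7 1)(2 12 3 10 16 15 9 4 11 8 14 13))^36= (16)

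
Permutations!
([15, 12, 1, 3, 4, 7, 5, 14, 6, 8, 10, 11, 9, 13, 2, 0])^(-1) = [15, 2, 14, 3, 4, 6, 8, 5, 9, 12, 10, 11, 1, 13, 7, 0]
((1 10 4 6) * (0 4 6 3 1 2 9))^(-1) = ((0 4 3 1 10 6 2 9))^(-1) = (0 9 2 6 10 1 3 4)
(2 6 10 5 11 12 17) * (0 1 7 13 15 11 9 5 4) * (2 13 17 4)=[1, 7, 6, 3, 0, 9, 10, 17, 8, 5, 2, 12, 4, 15, 14, 11, 16, 13]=(0 1 7 17 13 15 11 12 4)(2 6 10)(5 9)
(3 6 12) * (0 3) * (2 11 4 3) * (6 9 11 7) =[2, 1, 7, 9, 3, 5, 12, 6, 8, 11, 10, 4, 0] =(0 2 7 6 12)(3 9 11 4)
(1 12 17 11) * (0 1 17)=[1, 12, 2, 3, 4, 5, 6, 7, 8, 9, 10, 17, 0, 13, 14, 15, 16, 11]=(0 1 12)(11 17)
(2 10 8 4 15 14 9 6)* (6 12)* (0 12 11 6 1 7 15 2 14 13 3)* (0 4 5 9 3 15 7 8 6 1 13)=[12, 8, 10, 4, 2, 9, 14, 7, 5, 11, 6, 1, 13, 15, 3, 0]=(0 12 13 15)(1 8 5 9 11)(2 10 6 14 3 4)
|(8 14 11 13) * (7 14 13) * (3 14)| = |(3 14 11 7)(8 13)| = 4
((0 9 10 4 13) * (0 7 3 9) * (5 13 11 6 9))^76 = (13)(4 11 6 9 10)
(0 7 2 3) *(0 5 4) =[7, 1, 3, 5, 0, 4, 6, 2] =(0 7 2 3 5 4)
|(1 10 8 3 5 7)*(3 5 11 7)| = |(1 10 8 5 3 11 7)| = 7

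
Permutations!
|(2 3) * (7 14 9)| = |(2 3)(7 14 9)| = 6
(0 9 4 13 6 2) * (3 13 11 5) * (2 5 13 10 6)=(0 9 4 11 13 2)(3 10 6 5)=[9, 1, 0, 10, 11, 3, 5, 7, 8, 4, 6, 13, 12, 2]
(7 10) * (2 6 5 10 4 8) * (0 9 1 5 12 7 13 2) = (0 9 1 5 10 13 2 6 12 7 4 8) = [9, 5, 6, 3, 8, 10, 12, 4, 0, 1, 13, 11, 7, 2]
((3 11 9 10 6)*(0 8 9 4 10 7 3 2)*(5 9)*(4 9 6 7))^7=(0 5 2 8 6)(3 11 9 4 10 7)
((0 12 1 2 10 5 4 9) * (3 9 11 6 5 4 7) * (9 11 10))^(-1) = ((0 12 1 2 9)(3 11 6 5 7)(4 10))^(-1) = (0 9 2 1 12)(3 7 5 6 11)(4 10)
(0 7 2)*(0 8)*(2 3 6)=(0 7 3 6 2 8)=[7, 1, 8, 6, 4, 5, 2, 3, 0]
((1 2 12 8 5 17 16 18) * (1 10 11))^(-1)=((1 2 12 8 5 17 16 18 10 11))^(-1)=(1 11 10 18 16 17 5 8 12 2)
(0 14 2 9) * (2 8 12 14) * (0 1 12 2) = [0, 12, 9, 3, 4, 5, 6, 7, 2, 1, 10, 11, 14, 13, 8] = (1 12 14 8 2 9)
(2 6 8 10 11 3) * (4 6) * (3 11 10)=[0, 1, 4, 2, 6, 5, 8, 7, 3, 9, 10, 11]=(11)(2 4 6 8 3)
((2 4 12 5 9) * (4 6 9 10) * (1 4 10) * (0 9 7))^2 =((0 9 2 6 7)(1 4 12 5))^2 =(0 2 7 9 6)(1 12)(4 5)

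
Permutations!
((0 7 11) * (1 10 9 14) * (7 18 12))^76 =((0 18 12 7 11)(1 10 9 14))^76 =(0 18 12 7 11)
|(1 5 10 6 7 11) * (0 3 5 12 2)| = 10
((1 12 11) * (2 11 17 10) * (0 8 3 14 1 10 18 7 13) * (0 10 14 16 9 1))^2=(0 3 9 12 18 13 2 14 8 16 1 17 7 10 11)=((0 8 3 16 9 1 12 17 18 7 13 10 2 11 14))^2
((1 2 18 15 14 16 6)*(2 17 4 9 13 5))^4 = ((1 17 4 9 13 5 2 18 15 14 16 6))^4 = (1 13 15)(2 16 4)(5 14 17)(6 9 18)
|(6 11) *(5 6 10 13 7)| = |(5 6 11 10 13 7)| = 6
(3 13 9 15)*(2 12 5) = (2 12 5)(3 13 9 15) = [0, 1, 12, 13, 4, 2, 6, 7, 8, 15, 10, 11, 5, 9, 14, 3]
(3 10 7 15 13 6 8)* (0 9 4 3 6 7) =(0 9 4 3 10)(6 8)(7 15 13) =[9, 1, 2, 10, 3, 5, 8, 15, 6, 4, 0, 11, 12, 7, 14, 13]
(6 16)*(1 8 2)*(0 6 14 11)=(0 6 16 14 11)(1 8 2)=[6, 8, 1, 3, 4, 5, 16, 7, 2, 9, 10, 0, 12, 13, 11, 15, 14]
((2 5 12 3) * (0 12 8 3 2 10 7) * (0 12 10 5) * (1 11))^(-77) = (0 12 10 2 7)(1 11)(3 5 8)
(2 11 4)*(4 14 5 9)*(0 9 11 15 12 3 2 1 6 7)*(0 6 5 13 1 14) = (0 9 4 14 13 1 5 11)(2 15 12 3)(6 7) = [9, 5, 15, 2, 14, 11, 7, 6, 8, 4, 10, 0, 3, 1, 13, 12]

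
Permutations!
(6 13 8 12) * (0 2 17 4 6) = (0 2 17 4 6 13 8 12) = [2, 1, 17, 3, 6, 5, 13, 7, 12, 9, 10, 11, 0, 8, 14, 15, 16, 4]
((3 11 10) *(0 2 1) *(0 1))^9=(11)(0 2)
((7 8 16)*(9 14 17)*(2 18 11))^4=((2 18 11)(7 8 16)(9 14 17))^4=(2 18 11)(7 8 16)(9 14 17)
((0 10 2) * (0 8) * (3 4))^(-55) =(0 10 2 8)(3 4)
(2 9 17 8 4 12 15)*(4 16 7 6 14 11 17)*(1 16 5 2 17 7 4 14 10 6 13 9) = (1 16 4 12 15 17 8 5 2)(6 10)(7 13 9 14 11) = [0, 16, 1, 3, 12, 2, 10, 13, 5, 14, 6, 7, 15, 9, 11, 17, 4, 8]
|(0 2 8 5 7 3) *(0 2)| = 5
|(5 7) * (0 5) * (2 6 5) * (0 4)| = 6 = |(0 2 6 5 7 4)|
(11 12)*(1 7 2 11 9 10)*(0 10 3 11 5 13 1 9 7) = (0 10 9 3 11 12 7 2 5 13 1) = [10, 0, 5, 11, 4, 13, 6, 2, 8, 3, 9, 12, 7, 1]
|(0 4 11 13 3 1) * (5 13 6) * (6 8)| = |(0 4 11 8 6 5 13 3 1)| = 9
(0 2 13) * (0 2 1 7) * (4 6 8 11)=(0 1 7)(2 13)(4 6 8 11)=[1, 7, 13, 3, 6, 5, 8, 0, 11, 9, 10, 4, 12, 2]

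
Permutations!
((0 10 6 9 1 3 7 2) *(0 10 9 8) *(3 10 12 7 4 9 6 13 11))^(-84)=((0 6 8)(1 10 13 11 3 4 9)(2 12 7))^(-84)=(13)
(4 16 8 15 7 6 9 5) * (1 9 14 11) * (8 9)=(1 8 15 7 6 14 11)(4 16 9 5)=[0, 8, 2, 3, 16, 4, 14, 6, 15, 5, 10, 1, 12, 13, 11, 7, 9]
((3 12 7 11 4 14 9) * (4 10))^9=((3 12 7 11 10 4 14 9))^9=(3 12 7 11 10 4 14 9)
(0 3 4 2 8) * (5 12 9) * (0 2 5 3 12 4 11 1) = (0 12 9 3 11 1)(2 8)(4 5) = [12, 0, 8, 11, 5, 4, 6, 7, 2, 3, 10, 1, 9]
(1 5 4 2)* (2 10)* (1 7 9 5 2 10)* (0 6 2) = (10)(0 6 2 7 9 5 4 1) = [6, 0, 7, 3, 1, 4, 2, 9, 8, 5, 10]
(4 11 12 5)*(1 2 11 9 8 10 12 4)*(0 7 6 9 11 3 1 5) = (0 7 6 9 8 10 12)(1 2 3)(4 11) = [7, 2, 3, 1, 11, 5, 9, 6, 10, 8, 12, 4, 0]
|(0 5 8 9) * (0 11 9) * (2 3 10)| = 6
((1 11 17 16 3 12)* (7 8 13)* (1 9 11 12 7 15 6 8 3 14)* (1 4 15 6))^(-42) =(1 11 14)(4 12 17)(9 16 15)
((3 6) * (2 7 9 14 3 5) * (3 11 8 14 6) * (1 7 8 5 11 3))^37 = (1 8 11 7 14 5 9 3 2 6)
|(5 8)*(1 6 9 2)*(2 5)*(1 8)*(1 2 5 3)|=|(1 6 9 3)(2 8 5)|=12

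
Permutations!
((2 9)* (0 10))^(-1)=(0 10)(2 9)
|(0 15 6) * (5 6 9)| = 5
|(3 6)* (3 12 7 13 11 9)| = |(3 6 12 7 13 11 9)| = 7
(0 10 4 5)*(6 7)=(0 10 4 5)(6 7)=[10, 1, 2, 3, 5, 0, 7, 6, 8, 9, 4]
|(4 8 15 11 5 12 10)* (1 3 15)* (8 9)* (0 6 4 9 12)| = |(0 6 4 12 10 9 8 1 3 15 11 5)| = 12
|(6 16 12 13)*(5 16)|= |(5 16 12 13 6)|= 5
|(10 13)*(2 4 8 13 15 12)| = 7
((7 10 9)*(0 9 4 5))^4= (0 4 7)(5 10 9)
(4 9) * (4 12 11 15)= (4 9 12 11 15)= [0, 1, 2, 3, 9, 5, 6, 7, 8, 12, 10, 15, 11, 13, 14, 4]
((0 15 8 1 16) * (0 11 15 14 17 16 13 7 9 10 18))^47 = (0 13 16 10 8 14 7 11 18 1 17 9 15)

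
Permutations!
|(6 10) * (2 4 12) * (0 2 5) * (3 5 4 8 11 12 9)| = 18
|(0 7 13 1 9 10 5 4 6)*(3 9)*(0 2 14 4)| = 8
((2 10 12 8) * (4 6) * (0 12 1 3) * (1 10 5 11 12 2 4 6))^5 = (0 8 2 4 5 1 11 3 12)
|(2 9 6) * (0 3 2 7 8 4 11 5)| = 10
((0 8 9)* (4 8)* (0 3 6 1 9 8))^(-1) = ((0 4)(1 9 3 6))^(-1) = (0 4)(1 6 3 9)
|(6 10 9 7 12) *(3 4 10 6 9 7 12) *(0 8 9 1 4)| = |(0 8 9 12 1 4 10 7 3)| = 9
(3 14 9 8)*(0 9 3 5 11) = (0 9 8 5 11)(3 14) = [9, 1, 2, 14, 4, 11, 6, 7, 5, 8, 10, 0, 12, 13, 3]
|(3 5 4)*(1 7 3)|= 5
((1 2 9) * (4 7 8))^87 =(9)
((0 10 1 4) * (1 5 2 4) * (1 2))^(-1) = ((0 10 5 1 2 4))^(-1) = (0 4 2 1 5 10)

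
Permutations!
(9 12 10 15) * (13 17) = (9 12 10 15)(13 17) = [0, 1, 2, 3, 4, 5, 6, 7, 8, 12, 15, 11, 10, 17, 14, 9, 16, 13]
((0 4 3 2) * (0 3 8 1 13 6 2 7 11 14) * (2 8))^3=(0 3 14 2 11 4 7)(1 8 6 13)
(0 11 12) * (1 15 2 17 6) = (0 11 12)(1 15 2 17 6) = [11, 15, 17, 3, 4, 5, 1, 7, 8, 9, 10, 12, 0, 13, 14, 2, 16, 6]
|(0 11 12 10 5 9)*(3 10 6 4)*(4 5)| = 6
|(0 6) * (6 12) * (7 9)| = 6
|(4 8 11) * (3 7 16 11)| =|(3 7 16 11 4 8)| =6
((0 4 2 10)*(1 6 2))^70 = (0 2 1)(4 10 6)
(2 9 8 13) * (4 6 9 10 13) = [0, 1, 10, 3, 6, 5, 9, 7, 4, 8, 13, 11, 12, 2] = (2 10 13)(4 6 9 8)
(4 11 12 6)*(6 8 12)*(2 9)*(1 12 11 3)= (1 12 8 11 6 4 3)(2 9)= [0, 12, 9, 1, 3, 5, 4, 7, 11, 2, 10, 6, 8]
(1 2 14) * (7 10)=(1 2 14)(7 10)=[0, 2, 14, 3, 4, 5, 6, 10, 8, 9, 7, 11, 12, 13, 1]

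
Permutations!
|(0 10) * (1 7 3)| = 6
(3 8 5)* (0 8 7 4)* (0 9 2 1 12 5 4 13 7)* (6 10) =(0 8 4 9 2 1 12 5 3)(6 10)(7 13) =[8, 12, 1, 0, 9, 3, 10, 13, 4, 2, 6, 11, 5, 7]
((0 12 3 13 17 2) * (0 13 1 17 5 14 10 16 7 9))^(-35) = (0 17 14 9 1 5 7 3 13 16 12 2 10)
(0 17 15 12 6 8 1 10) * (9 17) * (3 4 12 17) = (0 9 3 4 12 6 8 1 10)(15 17) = [9, 10, 2, 4, 12, 5, 8, 7, 1, 3, 0, 11, 6, 13, 14, 17, 16, 15]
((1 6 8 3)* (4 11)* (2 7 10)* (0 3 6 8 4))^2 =((0 3 1 8 6 4 11)(2 7 10))^2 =(0 1 6 11 3 8 4)(2 10 7)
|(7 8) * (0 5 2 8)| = 5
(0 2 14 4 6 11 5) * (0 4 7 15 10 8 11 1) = (0 2 14 7 15 10 8 11 5 4 6 1) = [2, 0, 14, 3, 6, 4, 1, 15, 11, 9, 8, 5, 12, 13, 7, 10]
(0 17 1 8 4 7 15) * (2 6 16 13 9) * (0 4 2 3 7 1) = (0 17)(1 8 2 6 16 13 9 3 7 15 4) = [17, 8, 6, 7, 1, 5, 16, 15, 2, 3, 10, 11, 12, 9, 14, 4, 13, 0]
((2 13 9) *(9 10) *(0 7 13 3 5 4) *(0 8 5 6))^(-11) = (0 2 13 6 9 7 3 10)(4 8 5)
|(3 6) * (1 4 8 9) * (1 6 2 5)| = 8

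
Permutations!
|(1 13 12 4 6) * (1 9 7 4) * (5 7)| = 15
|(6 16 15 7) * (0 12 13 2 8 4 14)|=28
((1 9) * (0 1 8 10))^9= (0 10 8 9 1)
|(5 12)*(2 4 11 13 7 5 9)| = 8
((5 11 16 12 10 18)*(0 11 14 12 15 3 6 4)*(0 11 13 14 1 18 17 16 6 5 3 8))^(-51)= ((0 13 14 12 10 17 16 15 8)(1 18 3 5)(4 11 6))^(-51)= (0 12 16)(1 18 3 5)(8 14 17)(10 15 13)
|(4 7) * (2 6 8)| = |(2 6 8)(4 7)| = 6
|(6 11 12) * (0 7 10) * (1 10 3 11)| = 8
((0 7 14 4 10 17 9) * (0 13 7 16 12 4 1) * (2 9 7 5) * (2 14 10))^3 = ((0 16 12 4 2 9 13 5 14 1)(7 10 17))^3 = (17)(0 4 13 1 12 9 14 16 2 5)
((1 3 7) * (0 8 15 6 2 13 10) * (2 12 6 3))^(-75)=(0 2 3)(1 15 10)(6 12)(7 8 13)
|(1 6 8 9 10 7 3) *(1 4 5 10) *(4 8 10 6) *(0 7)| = 10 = |(0 7 3 8 9 1 4 5 6 10)|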